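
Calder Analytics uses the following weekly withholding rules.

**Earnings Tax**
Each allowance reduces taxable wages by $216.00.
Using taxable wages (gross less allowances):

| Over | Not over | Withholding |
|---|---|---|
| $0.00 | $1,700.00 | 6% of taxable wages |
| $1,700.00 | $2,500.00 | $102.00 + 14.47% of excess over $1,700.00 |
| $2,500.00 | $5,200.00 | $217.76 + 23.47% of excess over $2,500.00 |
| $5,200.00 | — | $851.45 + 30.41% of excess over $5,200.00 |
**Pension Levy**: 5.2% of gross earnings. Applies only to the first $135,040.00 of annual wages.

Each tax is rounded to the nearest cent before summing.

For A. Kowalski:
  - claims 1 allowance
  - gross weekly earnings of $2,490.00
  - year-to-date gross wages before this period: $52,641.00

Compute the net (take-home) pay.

$2,175.46

Earnings Tax: taxable = $2,490.00 − 1×$216.00 = $2,274.00
  $102.00 + 14.47% × ($2,274.00 − $1,700.00) = $102.00 + 14.47% × $574.00 = $185.06
Pension Levy: 5.2% × $2,490.00 = $129.48
Total withheld: $185.06 + $129.48 = $314.54
Net pay: $2,490.00 − $314.54 = $2,175.46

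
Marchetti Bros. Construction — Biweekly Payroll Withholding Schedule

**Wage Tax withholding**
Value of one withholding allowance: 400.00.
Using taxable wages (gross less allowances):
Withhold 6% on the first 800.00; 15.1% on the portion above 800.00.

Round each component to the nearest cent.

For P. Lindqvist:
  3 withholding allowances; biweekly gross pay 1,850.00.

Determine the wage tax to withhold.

39.00

Wage Tax: taxable = 1,850.00 − 3×400.00 = 650.00
  6% × 650.00 = 39.00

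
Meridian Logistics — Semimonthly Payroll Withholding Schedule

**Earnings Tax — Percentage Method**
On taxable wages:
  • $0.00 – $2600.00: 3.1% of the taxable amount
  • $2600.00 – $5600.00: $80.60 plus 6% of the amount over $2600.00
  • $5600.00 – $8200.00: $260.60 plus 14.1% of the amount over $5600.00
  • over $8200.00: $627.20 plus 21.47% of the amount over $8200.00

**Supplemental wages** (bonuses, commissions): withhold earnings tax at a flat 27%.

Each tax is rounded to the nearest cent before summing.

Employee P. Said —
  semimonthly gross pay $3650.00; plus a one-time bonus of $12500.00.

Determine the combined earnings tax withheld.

$3518.60

Earnings Tax: taxable = $3650.00
  $80.60 + 6% × ($3650.00 − $2600.00) = $80.60 + 6% × $1050.00 = $143.60
Supplemental (27% flat on bonus): 27% × $12500.00 = $3375.00
Total earnings tax: $143.60 + $3375.00 = $3518.60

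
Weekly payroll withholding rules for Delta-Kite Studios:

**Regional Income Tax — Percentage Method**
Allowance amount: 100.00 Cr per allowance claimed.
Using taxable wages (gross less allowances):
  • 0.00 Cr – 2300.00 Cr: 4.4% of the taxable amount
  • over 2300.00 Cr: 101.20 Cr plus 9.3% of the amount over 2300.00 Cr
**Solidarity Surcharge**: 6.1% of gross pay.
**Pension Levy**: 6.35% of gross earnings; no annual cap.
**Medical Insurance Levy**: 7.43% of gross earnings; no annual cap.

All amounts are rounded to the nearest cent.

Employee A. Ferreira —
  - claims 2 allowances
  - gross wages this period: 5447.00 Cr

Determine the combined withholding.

1458.13 Cr

Regional Income Tax: taxable = 5447.00 Cr − 2×100.00 Cr = 5247.00 Cr
  101.20 Cr + 9.3% × (5247.00 Cr − 2300.00 Cr) = 101.20 Cr + 9.3% × 2947.00 Cr = 375.27 Cr
Solidarity Surcharge: 6.1% × 5447.00 Cr = 332.27 Cr
Pension Levy: 6.35% × 5447.00 Cr = 345.88 Cr
Medical Insurance Levy: 7.43% × 5447.00 Cr = 404.71 Cr
Total: 375.27 Cr + 332.27 Cr + 345.88 Cr + 404.71 Cr = 1458.13 Cr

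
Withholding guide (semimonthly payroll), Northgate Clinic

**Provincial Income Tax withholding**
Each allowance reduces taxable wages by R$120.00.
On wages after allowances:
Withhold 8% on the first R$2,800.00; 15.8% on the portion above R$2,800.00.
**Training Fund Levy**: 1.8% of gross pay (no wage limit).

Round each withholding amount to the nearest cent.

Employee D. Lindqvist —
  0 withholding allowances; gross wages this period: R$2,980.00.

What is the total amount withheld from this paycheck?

Provincial Income Tax: taxable = R$2,980.00
  R$224.00 + 15.8% × (R$2,980.00 − R$2,800.00) = R$224.00 + 15.8% × R$180.00 = R$252.44
Training Fund Levy: 1.8% × R$2,980.00 = R$53.64
Total: R$252.44 + R$53.64 = R$306.08

R$306.08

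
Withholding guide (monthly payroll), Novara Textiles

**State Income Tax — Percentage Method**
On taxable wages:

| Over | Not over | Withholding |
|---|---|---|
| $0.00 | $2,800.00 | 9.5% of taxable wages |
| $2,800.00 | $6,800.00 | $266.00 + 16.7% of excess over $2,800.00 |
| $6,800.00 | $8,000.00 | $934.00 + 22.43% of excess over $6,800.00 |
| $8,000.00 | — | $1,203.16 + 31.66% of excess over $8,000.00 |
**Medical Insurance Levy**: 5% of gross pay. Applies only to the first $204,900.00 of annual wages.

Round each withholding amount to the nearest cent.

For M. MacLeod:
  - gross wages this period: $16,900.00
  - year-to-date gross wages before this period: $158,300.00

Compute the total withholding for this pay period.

$4,865.90

State Income Tax: taxable = $16,900.00
  $1,203.16 + 31.66% × ($16,900.00 − $8,000.00) = $1,203.16 + 31.66% × $8,900.00 = $4,020.90
Medical Insurance Levy: 5% × $16,900.00 = $845.00
Total: $4,020.90 + $845.00 = $4,865.90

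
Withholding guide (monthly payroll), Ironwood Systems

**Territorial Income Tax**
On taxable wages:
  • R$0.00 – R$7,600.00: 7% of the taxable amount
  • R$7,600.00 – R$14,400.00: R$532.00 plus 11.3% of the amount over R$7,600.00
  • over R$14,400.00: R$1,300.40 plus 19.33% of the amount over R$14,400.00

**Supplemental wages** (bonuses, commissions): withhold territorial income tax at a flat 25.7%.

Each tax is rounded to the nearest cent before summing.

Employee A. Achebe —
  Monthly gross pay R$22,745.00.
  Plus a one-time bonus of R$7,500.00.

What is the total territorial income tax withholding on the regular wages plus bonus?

Territorial Income Tax: taxable = R$22,745.00
  R$1,300.40 + 19.33% × (R$22,745.00 − R$14,400.00) = R$1,300.40 + 19.33% × R$8,345.00 = R$2,913.49
Supplemental (25.7% flat on bonus): 25.7% × R$7,500.00 = R$1,927.50
Total territorial income tax: R$2,913.49 + R$1,927.50 = R$4,840.99

R$4,840.99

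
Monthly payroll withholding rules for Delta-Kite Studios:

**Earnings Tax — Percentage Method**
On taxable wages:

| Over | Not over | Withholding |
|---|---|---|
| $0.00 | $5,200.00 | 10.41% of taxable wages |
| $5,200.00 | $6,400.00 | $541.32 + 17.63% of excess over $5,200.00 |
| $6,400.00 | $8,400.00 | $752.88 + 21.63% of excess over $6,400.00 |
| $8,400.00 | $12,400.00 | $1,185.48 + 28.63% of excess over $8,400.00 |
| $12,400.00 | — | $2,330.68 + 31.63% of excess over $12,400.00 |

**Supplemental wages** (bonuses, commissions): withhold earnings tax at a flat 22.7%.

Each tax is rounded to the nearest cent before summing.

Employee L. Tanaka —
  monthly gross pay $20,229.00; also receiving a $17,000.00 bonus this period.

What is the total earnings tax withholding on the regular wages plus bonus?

$8,665.99

Earnings Tax: taxable = $20,229.00
  $2,330.68 + 31.63% × ($20,229.00 − $12,400.00) = $2,330.68 + 31.63% × $7,829.00 = $4,806.99
Supplemental (22.7% flat on bonus): 22.7% × $17,000.00 = $3,859.00
Total earnings tax: $4,806.99 + $3,859.00 = $8,665.99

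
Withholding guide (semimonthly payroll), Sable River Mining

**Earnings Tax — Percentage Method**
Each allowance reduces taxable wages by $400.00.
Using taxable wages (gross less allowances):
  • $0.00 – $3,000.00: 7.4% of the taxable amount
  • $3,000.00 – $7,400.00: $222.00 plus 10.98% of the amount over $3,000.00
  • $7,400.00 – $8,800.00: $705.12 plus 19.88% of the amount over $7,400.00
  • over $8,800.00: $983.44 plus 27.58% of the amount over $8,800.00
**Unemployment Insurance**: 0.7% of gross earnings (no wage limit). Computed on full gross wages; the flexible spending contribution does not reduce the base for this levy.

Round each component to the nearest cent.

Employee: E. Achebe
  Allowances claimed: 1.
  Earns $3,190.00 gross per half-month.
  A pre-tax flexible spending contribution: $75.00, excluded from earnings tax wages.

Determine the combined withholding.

$223.24

Earnings Tax: taxable = $3,190.00 − $75.00 − 1×$400.00 = $2,715.00
  7.4% × $2,715.00 = $200.91
Unemployment Insurance: 0.7% × $3,190.00 = $22.33
Total: $200.91 + $22.33 = $223.24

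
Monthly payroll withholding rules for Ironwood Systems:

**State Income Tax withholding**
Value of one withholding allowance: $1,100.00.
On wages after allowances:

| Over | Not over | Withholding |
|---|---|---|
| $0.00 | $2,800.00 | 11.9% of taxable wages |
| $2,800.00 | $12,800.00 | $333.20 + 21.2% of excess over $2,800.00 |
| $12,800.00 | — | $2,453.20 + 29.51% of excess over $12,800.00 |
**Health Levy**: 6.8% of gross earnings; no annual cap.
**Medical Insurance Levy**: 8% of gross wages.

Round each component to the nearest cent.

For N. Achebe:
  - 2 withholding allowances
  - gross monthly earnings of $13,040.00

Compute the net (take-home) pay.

$9,072.40

State Income Tax: taxable = $13,040.00 − 2×$1,100.00 = $10,840.00
  $333.20 + 21.2% × ($10,840.00 − $2,800.00) = $333.20 + 21.2% × $8,040.00 = $2,037.68
Health Levy: 6.8% × $13,040.00 = $886.72
Medical Insurance Levy: 8% × $13,040.00 = $1,043.20
Total withheld: $2,037.68 + $886.72 + $1,043.20 = $3,967.60
Net pay: $13,040.00 − $3,967.60 = $9,072.40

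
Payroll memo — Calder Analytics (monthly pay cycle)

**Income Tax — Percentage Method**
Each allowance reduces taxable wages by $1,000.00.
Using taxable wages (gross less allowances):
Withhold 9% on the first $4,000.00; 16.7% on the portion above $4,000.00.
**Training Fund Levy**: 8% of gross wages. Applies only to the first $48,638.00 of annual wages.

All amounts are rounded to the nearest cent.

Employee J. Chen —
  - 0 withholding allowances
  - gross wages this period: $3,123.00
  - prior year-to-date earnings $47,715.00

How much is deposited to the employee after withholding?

Income Tax: taxable = $3,123.00
  9% × $3,123.00 = $281.07
Training Fund Levy: cap $48,638.00 − YTD $47,715.00 = $923.00 subject; 8% × $923.00 = $73.84
Total withheld: $281.07 + $73.84 = $354.91
Net pay: $3,123.00 − $354.91 = $2,768.09

$2,768.09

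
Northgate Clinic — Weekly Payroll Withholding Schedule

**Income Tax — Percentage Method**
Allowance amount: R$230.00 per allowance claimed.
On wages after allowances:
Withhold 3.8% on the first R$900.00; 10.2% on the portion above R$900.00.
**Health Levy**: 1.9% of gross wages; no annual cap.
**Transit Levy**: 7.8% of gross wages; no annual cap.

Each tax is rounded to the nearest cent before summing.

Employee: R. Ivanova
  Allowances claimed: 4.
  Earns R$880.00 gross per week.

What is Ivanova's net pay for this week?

R$794.64

Income Tax: taxable = R$880.00 − 4×R$230.00 = R$-40.00
  Taxable ≤ 0 → R$0.00
Health Levy: 1.9% × R$880.00 = R$16.72
Transit Levy: 7.8% × R$880.00 = R$68.64
Total withheld: R$0.00 + R$16.72 + R$68.64 = R$85.36
Net pay: R$880.00 − R$85.36 = R$794.64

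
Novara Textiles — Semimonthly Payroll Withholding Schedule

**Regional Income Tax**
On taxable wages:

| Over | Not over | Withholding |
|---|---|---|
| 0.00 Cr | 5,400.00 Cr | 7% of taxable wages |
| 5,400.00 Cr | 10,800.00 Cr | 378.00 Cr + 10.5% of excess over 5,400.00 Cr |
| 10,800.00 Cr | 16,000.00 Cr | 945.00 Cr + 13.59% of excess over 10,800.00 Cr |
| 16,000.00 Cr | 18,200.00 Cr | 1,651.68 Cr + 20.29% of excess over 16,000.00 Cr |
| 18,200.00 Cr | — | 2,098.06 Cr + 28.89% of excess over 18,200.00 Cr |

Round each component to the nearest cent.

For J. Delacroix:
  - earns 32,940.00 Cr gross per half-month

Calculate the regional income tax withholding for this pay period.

6,356.45 Cr

Regional Income Tax: taxable = 32,940.00 Cr
  2,098.06 Cr + 28.89% × (32,940.00 Cr − 18,200.00 Cr) = 2,098.06 Cr + 28.89% × 14,740.00 Cr = 6,356.45 Cr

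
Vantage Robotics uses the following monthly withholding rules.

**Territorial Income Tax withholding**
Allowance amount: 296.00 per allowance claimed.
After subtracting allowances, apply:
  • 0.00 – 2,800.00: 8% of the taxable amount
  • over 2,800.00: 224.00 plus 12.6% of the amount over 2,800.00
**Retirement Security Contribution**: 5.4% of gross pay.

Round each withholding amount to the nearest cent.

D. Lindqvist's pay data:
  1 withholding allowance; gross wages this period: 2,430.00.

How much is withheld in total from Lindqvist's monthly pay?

Territorial Income Tax: taxable = 2,430.00 − 1×296.00 = 2,134.00
  8% × 2,134.00 = 170.72
Retirement Security Contribution: 5.4% × 2,430.00 = 131.22
Total: 170.72 + 131.22 = 301.94

301.94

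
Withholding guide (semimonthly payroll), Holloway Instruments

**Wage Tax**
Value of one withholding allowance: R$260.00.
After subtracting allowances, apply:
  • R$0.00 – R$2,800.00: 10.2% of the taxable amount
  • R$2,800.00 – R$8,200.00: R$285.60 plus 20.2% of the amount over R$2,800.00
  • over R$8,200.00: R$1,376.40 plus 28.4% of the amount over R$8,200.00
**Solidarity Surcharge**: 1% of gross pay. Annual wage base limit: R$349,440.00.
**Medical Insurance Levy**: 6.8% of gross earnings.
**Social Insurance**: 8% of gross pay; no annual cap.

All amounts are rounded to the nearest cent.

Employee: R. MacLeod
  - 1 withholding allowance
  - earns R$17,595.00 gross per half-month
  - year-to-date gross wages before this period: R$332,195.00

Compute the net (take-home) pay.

Wage Tax: taxable = R$17,595.00 − 1×R$260.00 = R$17,335.00
  R$1,376.40 + 28.4% × (R$17,335.00 − R$8,200.00) = R$1,376.40 + 28.4% × R$9,135.00 = R$3,970.74
Solidarity Surcharge: cap R$349,440.00 − YTD R$332,195.00 = R$17,245.00 subject; 1% × R$17,245.00 = R$172.45
Medical Insurance Levy: 6.8% × R$17,595.00 = R$1,196.46
Social Insurance: 8% × R$17,595.00 = R$1,407.60
Total withheld: R$3,970.74 + R$172.45 + R$1,196.46 + R$1,407.60 = R$6,747.25
Net pay: R$17,595.00 − R$6,747.25 = R$10,847.75

R$10,847.75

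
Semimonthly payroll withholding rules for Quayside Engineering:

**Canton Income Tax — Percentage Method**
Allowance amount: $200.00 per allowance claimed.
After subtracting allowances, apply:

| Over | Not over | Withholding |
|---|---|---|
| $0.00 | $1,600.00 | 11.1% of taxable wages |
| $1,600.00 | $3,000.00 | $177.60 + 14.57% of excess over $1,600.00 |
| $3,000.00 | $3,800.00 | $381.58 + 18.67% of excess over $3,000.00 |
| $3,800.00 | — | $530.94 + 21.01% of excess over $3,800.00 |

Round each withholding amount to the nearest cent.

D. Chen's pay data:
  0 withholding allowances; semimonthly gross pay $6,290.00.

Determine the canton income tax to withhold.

$1,054.09

Canton Income Tax: taxable = $6,290.00
  $530.94 + 21.01% × ($6,290.00 − $3,800.00) = $530.94 + 21.01% × $2,490.00 = $1,054.09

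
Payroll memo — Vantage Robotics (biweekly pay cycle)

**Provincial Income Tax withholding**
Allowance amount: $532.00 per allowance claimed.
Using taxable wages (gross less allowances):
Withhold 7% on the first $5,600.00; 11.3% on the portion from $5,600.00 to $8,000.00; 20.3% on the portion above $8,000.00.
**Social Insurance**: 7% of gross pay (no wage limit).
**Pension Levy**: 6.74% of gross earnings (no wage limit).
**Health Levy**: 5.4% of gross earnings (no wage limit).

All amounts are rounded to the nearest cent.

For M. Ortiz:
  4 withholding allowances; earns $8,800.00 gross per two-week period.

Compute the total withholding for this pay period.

$2,197.46

Provincial Income Tax: taxable = $8,800.00 − 4×$532.00 = $6,672.00
  $392.00 + 11.3% × ($6,672.00 − $5,600.00) = $392.00 + 11.3% × $1,072.00 = $513.14
Social Insurance: 7% × $8,800.00 = $616.00
Pension Levy: 6.74% × $8,800.00 = $593.12
Health Levy: 5.4% × $8,800.00 = $475.20
Total: $513.14 + $616.00 + $593.12 + $475.20 = $2,197.46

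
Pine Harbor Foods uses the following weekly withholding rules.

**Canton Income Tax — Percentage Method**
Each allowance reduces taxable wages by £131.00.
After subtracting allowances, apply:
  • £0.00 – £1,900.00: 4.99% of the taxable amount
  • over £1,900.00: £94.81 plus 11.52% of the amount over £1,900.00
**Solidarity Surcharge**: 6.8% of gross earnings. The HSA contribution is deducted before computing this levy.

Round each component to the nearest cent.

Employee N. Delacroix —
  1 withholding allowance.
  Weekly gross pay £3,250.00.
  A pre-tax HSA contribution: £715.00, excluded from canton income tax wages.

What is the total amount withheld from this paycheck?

£325.25

Canton Income Tax: taxable = £3,250.00 − £715.00 − 1×£131.00 = £2,404.00
  £94.81 + 11.52% × (£2,404.00 − £1,900.00) = £94.81 + 11.52% × £504.00 = £152.87
Solidarity Surcharge: 6.8% × £2,535.00 = £172.38
Total: £152.87 + £172.38 = £325.25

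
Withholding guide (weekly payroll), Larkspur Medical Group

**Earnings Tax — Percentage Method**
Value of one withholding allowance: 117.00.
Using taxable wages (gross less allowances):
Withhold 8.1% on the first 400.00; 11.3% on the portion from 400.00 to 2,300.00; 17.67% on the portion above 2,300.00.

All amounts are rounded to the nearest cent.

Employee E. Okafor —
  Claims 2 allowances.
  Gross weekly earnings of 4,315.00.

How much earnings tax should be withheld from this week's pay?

561.80

Earnings Tax: taxable = 4,315.00 − 2×117.00 = 4,081.00
  247.10 + 17.67% × (4,081.00 − 2,300.00) = 247.10 + 17.67% × 1,781.00 = 561.80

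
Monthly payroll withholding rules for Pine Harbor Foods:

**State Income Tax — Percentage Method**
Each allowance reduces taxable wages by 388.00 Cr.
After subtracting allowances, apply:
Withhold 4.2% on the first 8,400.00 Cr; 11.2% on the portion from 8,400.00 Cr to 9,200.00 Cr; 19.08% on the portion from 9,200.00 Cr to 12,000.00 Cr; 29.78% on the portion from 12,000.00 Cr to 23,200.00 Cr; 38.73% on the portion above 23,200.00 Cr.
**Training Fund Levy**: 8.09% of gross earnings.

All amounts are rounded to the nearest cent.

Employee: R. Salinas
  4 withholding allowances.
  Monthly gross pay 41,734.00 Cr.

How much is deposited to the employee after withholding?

27,468.59 Cr

State Income Tax: taxable = 41,734.00 Cr − 4×388.00 Cr = 40,182.00 Cr
  4,312.00 Cr + 38.73% × (40,182.00 Cr − 23,200.00 Cr) = 4,312.00 Cr + 38.73% × 16,982.00 Cr = 10,889.13 Cr
Training Fund Levy: 8.09% × 41,734.00 Cr = 3,376.28 Cr
Total withheld: 10,889.13 Cr + 3,376.28 Cr = 14,265.41 Cr
Net pay: 41,734.00 Cr − 14,265.41 Cr = 27,468.59 Cr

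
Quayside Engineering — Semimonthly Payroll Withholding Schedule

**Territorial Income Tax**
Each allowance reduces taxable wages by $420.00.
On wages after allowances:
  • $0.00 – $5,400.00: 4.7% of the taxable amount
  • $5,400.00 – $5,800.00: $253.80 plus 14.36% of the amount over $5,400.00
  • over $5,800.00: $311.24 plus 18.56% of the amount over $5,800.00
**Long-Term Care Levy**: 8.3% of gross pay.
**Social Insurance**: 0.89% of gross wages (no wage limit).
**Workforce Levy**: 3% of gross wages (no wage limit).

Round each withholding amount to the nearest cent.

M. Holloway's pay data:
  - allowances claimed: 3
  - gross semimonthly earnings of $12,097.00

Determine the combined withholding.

$2,720.73

Territorial Income Tax: taxable = $12,097.00 − 3×$420.00 = $10,837.00
  $311.24 + 18.56% × ($10,837.00 − $5,800.00) = $311.24 + 18.56% × $5,037.00 = $1,246.11
Long-Term Care Levy: 8.3% × $12,097.00 = $1,004.05
Social Insurance: 0.89% × $12,097.00 = $107.66
Workforce Levy: 3% × $12,097.00 = $362.91
Total: $1,246.11 + $1,004.05 + $107.66 + $362.91 = $2,720.73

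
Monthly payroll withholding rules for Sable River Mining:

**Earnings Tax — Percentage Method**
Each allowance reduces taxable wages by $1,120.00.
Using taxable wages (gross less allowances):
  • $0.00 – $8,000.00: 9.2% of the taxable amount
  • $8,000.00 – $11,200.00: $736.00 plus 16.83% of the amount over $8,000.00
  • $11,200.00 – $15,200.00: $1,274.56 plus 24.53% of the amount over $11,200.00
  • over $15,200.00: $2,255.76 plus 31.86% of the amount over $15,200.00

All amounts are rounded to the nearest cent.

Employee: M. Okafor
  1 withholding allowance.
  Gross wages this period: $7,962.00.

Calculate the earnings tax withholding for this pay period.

Earnings Tax: taxable = $7,962.00 − 1×$1,120.00 = $6,842.00
  9.2% × $6,842.00 = $629.46

$629.46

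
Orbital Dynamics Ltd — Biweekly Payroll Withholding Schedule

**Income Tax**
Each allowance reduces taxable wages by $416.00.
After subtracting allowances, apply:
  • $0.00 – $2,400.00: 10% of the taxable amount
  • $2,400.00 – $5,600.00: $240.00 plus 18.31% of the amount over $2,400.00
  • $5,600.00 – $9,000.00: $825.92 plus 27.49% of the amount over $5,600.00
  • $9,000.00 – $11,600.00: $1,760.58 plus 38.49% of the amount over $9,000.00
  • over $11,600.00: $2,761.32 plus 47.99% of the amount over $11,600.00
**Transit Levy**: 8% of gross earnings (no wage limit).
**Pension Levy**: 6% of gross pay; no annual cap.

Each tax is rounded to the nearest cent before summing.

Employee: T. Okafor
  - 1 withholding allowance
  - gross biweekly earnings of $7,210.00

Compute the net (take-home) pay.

$5,046.45

Income Tax: taxable = $7,210.00 − 1×$416.00 = $6,794.00
  $825.92 + 27.49% × ($6,794.00 − $5,600.00) = $825.92 + 27.49% × $1,194.00 = $1,154.15
Transit Levy: 8% × $7,210.00 = $576.80
Pension Levy: 6% × $7,210.00 = $432.60
Total withheld: $1,154.15 + $576.80 + $432.60 = $2,163.55
Net pay: $7,210.00 − $2,163.55 = $5,046.45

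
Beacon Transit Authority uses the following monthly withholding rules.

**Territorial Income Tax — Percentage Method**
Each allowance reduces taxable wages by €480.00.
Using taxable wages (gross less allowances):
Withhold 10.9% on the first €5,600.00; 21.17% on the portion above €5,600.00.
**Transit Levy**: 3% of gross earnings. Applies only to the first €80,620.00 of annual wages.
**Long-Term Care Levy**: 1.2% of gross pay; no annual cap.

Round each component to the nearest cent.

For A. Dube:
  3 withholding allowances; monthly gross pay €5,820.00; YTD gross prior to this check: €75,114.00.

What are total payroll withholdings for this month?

Territorial Income Tax: taxable = €5,820.00 − 3×€480.00 = €4,380.00
  10.9% × €4,380.00 = €477.42
Transit Levy: cap €80,620.00 − YTD €75,114.00 = €5,506.00 subject; 3% × €5,506.00 = €165.18
Long-Term Care Levy: 1.2% × €5,820.00 = €69.84
Total: €477.42 + €165.18 + €69.84 = €712.44

€712.44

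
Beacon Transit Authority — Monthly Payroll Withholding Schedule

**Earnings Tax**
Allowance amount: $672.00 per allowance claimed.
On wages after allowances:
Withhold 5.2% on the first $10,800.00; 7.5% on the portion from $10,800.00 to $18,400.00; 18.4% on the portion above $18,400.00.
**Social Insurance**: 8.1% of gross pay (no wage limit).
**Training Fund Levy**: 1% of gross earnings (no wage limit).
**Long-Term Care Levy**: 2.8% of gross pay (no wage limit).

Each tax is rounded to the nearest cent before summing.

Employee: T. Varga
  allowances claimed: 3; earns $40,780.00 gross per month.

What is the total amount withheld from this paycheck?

$9,731.40

Earnings Tax: taxable = $40,780.00 − 3×$672.00 = $38,764.00
  $1,131.60 + 18.4% × ($38,764.00 − $18,400.00) = $1,131.60 + 18.4% × $20,364.00 = $4,878.58
Social Insurance: 8.1% × $40,780.00 = $3,303.18
Training Fund Levy: 1% × $40,780.00 = $407.80
Long-Term Care Levy: 2.8% × $40,780.00 = $1,141.84
Total: $4,878.58 + $3,303.18 + $407.80 + $1,141.84 = $9,731.40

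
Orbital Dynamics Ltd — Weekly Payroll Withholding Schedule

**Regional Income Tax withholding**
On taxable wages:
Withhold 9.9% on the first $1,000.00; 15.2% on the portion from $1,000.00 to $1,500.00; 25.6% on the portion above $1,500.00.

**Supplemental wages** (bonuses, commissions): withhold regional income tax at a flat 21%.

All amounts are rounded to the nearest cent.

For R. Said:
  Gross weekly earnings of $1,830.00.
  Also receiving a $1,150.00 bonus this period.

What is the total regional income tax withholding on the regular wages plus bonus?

Regional Income Tax: taxable = $1,830.00
  $175.00 + 25.6% × ($1,830.00 − $1,500.00) = $175.00 + 25.6% × $330.00 = $259.48
Supplemental (21% flat on bonus): 21% × $1,150.00 = $241.50
Total regional income tax: $259.48 + $241.50 = $500.98

$500.98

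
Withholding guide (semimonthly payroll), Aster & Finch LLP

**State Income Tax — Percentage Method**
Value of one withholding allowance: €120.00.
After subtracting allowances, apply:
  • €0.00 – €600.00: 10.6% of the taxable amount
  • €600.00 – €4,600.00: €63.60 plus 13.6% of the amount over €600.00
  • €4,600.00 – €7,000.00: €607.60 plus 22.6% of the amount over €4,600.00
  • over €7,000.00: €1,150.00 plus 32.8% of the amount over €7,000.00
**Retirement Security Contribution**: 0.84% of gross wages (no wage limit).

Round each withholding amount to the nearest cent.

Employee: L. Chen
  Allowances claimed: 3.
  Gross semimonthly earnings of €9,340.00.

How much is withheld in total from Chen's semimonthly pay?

State Income Tax: taxable = €9,340.00 − 3×€120.00 = €8,980.00
  €1,150.00 + 32.8% × (€8,980.00 − €7,000.00) = €1,150.00 + 32.8% × €1,980.00 = €1,799.44
Retirement Security Contribution: 0.84% × €9,340.00 = €78.46
Total: €1,799.44 + €78.46 = €1,877.90

€1,877.90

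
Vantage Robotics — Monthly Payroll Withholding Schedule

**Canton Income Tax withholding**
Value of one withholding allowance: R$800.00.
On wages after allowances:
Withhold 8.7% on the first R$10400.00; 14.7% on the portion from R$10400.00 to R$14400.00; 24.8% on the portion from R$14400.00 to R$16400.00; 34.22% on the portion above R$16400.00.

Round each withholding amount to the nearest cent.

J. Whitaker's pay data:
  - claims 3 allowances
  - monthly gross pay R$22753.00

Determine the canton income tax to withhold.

Canton Income Tax: taxable = R$22753.00 − 3×R$800.00 = R$20353.00
  R$1988.80 + 34.22% × (R$20353.00 − R$16400.00) = R$1988.80 + 34.22% × R$3953.00 = R$3341.52

R$3341.52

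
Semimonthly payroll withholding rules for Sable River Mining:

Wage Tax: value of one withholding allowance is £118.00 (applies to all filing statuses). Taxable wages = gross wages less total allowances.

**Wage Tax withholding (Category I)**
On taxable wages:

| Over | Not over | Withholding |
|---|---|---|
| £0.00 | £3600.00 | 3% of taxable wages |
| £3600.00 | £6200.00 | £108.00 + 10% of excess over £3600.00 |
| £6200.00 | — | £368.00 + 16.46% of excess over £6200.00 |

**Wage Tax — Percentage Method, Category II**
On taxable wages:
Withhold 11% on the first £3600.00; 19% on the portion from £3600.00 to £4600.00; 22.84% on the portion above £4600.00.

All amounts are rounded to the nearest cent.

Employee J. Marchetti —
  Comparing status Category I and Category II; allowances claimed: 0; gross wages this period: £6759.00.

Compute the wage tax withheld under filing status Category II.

£1079.12

Wage Tax (Category II): taxable = £6759.00
  £586.00 + 22.84% × (£6759.00 − £4600.00) = £586.00 + 22.84% × £2159.00 = £1079.12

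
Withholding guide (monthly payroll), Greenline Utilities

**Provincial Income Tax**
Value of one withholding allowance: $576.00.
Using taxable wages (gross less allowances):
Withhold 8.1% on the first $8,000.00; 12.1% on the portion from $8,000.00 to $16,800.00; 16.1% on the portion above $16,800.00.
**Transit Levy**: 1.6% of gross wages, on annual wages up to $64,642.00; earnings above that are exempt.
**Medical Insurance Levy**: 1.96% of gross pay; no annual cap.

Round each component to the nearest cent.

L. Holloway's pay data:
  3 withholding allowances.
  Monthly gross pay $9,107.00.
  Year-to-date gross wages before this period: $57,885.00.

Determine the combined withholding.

Provincial Income Tax: taxable = $9,107.00 − 3×$576.00 = $7,379.00
  8.1% × $7,379.00 = $597.70
Transit Levy: cap $64,642.00 − YTD $57,885.00 = $6,757.00 subject; 1.6% × $6,757.00 = $108.11
Medical Insurance Levy: 1.96% × $9,107.00 = $178.50
Total: $597.70 + $108.11 + $178.50 = $884.31

$884.31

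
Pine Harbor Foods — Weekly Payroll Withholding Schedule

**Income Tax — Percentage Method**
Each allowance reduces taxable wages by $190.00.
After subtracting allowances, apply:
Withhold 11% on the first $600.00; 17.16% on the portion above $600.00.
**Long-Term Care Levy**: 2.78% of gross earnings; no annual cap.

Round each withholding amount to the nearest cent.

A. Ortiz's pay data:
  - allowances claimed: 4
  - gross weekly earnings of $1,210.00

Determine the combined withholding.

$83.14

Income Tax: taxable = $1,210.00 − 4×$190.00 = $450.00
  11% × $450.00 = $49.50
Long-Term Care Levy: 2.78% × $1,210.00 = $33.64
Total: $49.50 + $33.64 = $83.14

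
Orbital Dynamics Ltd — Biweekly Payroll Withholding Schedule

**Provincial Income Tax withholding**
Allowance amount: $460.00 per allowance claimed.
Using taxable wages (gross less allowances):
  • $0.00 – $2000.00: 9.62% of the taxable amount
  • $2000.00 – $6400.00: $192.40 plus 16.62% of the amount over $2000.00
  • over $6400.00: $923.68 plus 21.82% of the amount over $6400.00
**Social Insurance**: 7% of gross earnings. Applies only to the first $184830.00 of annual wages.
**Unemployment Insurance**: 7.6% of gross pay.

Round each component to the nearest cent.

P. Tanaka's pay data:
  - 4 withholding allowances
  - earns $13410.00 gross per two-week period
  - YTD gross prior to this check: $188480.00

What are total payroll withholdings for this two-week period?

Provincial Income Tax: taxable = $13410.00 − 4×$460.00 = $11570.00
  $923.68 + 21.82% × ($11570.00 − $6400.00) = $923.68 + 21.82% × $5170.00 = $2051.77
Social Insurance: YTD $188480.00 ≥ cap $184830.00 → $0.00
Unemployment Insurance: 7.6% × $13410.00 = $1019.16
Total: $2051.77 + $0.00 + $1019.16 = $3070.93

$3070.93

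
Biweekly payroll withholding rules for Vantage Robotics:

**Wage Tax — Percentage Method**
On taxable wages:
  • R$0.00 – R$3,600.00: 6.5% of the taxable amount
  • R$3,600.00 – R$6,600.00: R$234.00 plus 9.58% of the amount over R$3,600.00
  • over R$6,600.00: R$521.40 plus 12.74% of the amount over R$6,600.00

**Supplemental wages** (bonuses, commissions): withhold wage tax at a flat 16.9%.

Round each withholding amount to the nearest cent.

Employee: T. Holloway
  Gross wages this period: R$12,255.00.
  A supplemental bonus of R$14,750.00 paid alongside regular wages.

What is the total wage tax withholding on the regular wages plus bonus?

Wage Tax: taxable = R$12,255.00
  R$521.40 + 12.74% × (R$12,255.00 − R$6,600.00) = R$521.40 + 12.74% × R$5,655.00 = R$1,241.85
Supplemental (16.9% flat on bonus): 16.9% × R$14,750.00 = R$2,492.75
Total wage tax: R$1,241.85 + R$2,492.75 = R$3,734.60

R$3,734.60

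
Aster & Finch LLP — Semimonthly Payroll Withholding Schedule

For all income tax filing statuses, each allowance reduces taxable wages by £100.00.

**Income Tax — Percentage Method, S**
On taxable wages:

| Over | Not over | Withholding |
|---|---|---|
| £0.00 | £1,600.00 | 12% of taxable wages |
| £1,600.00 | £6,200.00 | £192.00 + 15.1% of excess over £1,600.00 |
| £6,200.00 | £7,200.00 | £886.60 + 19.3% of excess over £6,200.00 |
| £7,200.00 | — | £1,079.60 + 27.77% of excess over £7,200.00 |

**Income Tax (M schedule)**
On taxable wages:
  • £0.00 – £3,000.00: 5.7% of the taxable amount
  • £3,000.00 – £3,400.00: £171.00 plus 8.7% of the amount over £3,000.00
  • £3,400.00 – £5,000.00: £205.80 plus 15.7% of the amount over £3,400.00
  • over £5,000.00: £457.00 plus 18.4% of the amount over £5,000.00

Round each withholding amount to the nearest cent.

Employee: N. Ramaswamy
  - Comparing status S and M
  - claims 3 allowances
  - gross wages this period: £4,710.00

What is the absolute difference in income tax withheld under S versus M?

Income Tax (S): taxable = £4,710.00 − 3×£100.00 = £4,410.00
  £192.00 + 15.1% × (£4,410.00 − £1,600.00) = £192.00 + 15.1% × £2,810.00 = £616.31
Income Tax (M): taxable = £4,710.00 − 3×£100.00 = £4,410.00
  £205.80 + 15.7% × (£4,410.00 − £3,400.00) = £205.80 + 15.7% × £1,010.00 = £364.37
Difference: |£616.31 − £364.37| = £251.94 (higher under S)

£251.94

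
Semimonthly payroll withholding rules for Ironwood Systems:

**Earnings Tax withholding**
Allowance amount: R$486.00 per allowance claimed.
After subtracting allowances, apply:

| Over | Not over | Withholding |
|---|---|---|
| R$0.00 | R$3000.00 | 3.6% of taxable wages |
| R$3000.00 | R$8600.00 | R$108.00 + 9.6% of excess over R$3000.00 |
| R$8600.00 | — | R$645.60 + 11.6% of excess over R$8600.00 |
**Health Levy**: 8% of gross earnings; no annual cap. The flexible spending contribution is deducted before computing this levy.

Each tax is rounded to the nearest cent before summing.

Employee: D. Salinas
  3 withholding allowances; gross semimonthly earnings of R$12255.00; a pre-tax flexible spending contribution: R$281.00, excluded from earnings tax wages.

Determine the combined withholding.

Earnings Tax: taxable = R$12255.00 − R$281.00 − 3×R$486.00 = R$10516.00
  R$645.60 + 11.6% × (R$10516.00 − R$8600.00) = R$645.60 + 11.6% × R$1916.00 = R$867.86
Health Levy: 8% × R$11974.00 = R$957.92
Total: R$867.86 + R$957.92 = R$1825.78

R$1825.78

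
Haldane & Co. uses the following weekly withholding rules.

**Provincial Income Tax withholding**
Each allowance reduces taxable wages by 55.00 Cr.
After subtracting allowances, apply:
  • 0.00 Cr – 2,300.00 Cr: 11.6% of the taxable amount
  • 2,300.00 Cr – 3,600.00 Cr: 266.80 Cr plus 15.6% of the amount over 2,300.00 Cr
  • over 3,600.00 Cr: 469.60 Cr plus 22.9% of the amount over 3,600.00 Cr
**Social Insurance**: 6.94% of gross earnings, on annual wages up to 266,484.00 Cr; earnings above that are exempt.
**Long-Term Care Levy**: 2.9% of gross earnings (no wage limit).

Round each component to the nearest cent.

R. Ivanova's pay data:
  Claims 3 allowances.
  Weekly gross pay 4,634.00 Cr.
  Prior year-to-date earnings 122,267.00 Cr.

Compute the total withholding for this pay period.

1,124.59 Cr

Provincial Income Tax: taxable = 4,634.00 Cr − 3×55.00 Cr = 4,469.00 Cr
  469.60 Cr + 22.9% × (4,469.00 Cr − 3,600.00 Cr) = 469.60 Cr + 22.9% × 869.00 Cr = 668.60 Cr
Social Insurance: 6.94% × 4,634.00 Cr = 321.60 Cr
Long-Term Care Levy: 2.9% × 4,634.00 Cr = 134.39 Cr
Total: 668.60 Cr + 321.60 Cr + 134.39 Cr = 1,124.59 Cr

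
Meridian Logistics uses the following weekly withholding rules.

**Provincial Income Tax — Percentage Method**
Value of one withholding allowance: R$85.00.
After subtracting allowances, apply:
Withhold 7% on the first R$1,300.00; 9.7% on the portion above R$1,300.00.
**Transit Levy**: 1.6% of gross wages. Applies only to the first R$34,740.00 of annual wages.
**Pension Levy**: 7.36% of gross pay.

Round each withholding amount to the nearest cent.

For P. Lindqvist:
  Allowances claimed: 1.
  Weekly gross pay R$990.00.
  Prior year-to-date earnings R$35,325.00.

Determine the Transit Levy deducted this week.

Transit Levy: YTD R$35,325.00 ≥ cap R$34,740.00 → R$0.00

R$0.00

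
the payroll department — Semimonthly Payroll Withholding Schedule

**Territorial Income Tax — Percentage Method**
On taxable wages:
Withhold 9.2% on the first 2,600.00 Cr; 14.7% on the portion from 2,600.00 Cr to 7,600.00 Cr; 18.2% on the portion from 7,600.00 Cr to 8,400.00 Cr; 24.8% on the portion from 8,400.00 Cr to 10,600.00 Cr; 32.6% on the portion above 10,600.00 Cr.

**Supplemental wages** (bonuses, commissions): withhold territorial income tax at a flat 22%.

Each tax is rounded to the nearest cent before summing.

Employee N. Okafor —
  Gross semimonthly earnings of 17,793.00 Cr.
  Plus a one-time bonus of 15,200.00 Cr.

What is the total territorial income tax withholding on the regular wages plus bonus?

Territorial Income Tax: taxable = 17,793.00 Cr
  1,665.40 Cr + 32.6% × (17,793.00 Cr − 10,600.00 Cr) = 1,665.40 Cr + 32.6% × 7,193.00 Cr = 4,010.32 Cr
Supplemental (22% flat on bonus): 22% × 15,200.00 Cr = 3,344.00 Cr
Total territorial income tax: 4,010.32 Cr + 3,344.00 Cr = 7,354.32 Cr

7,354.32 Cr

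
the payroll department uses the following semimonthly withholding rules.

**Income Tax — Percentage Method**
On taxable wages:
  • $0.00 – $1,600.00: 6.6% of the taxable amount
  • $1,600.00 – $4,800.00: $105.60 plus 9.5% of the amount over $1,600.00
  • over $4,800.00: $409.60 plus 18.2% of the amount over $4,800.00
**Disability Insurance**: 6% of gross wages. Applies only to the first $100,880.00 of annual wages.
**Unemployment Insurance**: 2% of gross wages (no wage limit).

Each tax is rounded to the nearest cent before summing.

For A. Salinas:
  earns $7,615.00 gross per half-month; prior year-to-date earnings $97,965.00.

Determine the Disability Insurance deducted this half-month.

Disability Insurance: cap $100,880.00 − YTD $97,965.00 = $2,915.00 subject; 6% × $2,915.00 = $174.90

$174.90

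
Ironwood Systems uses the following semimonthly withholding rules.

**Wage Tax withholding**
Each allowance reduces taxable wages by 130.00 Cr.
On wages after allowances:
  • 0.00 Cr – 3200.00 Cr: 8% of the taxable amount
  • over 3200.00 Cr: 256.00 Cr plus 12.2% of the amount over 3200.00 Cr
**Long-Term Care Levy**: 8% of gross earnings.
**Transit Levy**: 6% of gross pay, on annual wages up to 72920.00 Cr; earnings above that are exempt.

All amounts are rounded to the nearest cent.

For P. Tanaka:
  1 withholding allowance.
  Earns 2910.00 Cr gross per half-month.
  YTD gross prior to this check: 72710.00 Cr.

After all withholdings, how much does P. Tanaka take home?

Wage Tax: taxable = 2910.00 Cr − 1×130.00 Cr = 2780.00 Cr
  8% × 2780.00 Cr = 222.40 Cr
Long-Term Care Levy: 8% × 2910.00 Cr = 232.80 Cr
Transit Levy: cap 72920.00 Cr − YTD 72710.00 Cr = 210.00 Cr subject; 6% × 210.00 Cr = 12.60 Cr
Total withheld: 222.40 Cr + 232.80 Cr + 12.60 Cr = 467.80 Cr
Net pay: 2910.00 Cr − 467.80 Cr = 2442.20 Cr

2442.20 Cr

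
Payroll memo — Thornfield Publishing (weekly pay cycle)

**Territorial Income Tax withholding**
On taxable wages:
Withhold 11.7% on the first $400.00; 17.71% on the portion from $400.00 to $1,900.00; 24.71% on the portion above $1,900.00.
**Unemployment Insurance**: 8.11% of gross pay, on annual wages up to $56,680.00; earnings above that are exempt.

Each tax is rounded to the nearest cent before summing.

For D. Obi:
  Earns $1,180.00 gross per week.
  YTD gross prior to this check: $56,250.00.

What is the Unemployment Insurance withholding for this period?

$34.87

Unemployment Insurance: cap $56,680.00 − YTD $56,250.00 = $430.00 subject; 8.11% × $430.00 = $34.87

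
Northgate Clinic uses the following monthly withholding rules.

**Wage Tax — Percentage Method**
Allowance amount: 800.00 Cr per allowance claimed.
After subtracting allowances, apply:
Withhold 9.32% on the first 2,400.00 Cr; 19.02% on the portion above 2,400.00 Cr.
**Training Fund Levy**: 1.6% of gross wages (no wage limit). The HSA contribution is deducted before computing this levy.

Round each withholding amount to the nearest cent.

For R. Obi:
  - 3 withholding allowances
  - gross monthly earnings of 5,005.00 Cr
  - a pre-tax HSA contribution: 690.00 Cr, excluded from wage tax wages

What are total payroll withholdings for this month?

Wage Tax: taxable = 5,005.00 Cr − 690.00 Cr − 3×800.00 Cr = 1,915.00 Cr
  9.32% × 1,915.00 Cr = 178.48 Cr
Training Fund Levy: 1.6% × 4,315.00 Cr = 69.04 Cr
Total: 178.48 Cr + 69.04 Cr = 247.52 Cr

247.52 Cr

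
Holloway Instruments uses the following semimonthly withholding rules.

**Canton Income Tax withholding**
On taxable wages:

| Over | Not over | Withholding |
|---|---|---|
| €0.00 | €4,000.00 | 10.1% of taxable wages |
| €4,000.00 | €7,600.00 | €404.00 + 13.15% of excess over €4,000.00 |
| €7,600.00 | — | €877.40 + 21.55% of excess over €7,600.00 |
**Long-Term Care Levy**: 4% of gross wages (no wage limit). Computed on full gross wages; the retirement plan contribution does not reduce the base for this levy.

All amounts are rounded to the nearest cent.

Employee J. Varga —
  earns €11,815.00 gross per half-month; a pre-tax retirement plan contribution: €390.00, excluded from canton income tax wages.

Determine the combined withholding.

€2,174.29

Canton Income Tax: taxable = €11,815.00 − €390.00 = €11,425.00
  €877.40 + 21.55% × (€11,425.00 − €7,600.00) = €877.40 + 21.55% × €3,825.00 = €1,701.69
Long-Term Care Levy: 4% × €11,815.00 = €472.60
Total: €1,701.69 + €472.60 = €2,174.29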